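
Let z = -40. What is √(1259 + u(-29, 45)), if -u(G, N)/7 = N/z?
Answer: √20270/4 ≈ 35.593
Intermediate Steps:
u(G, N) = 7*N/40 (u(G, N) = -7*N/(-40) = -7*N*(-1)/40 = -(-7)*N/40 = 7*N/40)
√(1259 + u(-29, 45)) = √(1259 + (7/40)*45) = √(1259 + 63/8) = √(10135/8) = √20270/4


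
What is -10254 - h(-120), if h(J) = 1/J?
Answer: -1230479/120 ≈ -10254.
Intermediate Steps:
-10254 - h(-120) = -10254 - 1/(-120) = -10254 - 1*(-1/120) = -10254 + 1/120 = -1230479/120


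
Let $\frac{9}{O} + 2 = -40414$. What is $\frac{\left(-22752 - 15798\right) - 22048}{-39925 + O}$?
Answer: $\frac{816376256}{537869603} \approx 1.5178$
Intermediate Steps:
$O = - \frac{3}{13472}$ ($O = \frac{9}{-2 - 40414} = \frac{9}{-40416} = 9 \left(- \frac{1}{40416}\right) = - \frac{3}{13472} \approx -0.00022268$)
$\frac{\left(-22752 - 15798\right) - 22048}{-39925 + O} = \frac{\left(-22752 - 15798\right) - 22048}{-39925 - \frac{3}{13472}} = \frac{\left(-22752 - 15798\right) - 22048}{- \frac{537869603}{13472}} = \left(-38550 - 22048\right) \left(- \frac{13472}{537869603}\right) = \left(-60598\right) \left(- \frac{13472}{537869603}\right) = \frac{816376256}{537869603}$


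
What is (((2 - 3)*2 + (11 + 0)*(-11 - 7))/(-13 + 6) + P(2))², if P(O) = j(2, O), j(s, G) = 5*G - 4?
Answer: 58564/49 ≈ 1195.2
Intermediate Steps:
j(s, G) = -4 + 5*G
P(O) = -4 + 5*O
(((2 - 3)*2 + (11 + 0)*(-11 - 7))/(-13 + 6) + P(2))² = (((2 - 3)*2 + (11 + 0)*(-11 - 7))/(-13 + 6) + (-4 + 5*2))² = ((-1*2 + 11*(-18))/(-7) + (-4 + 10))² = ((-2 - 198)*(-⅐) + 6)² = (-200*(-⅐) + 6)² = (200/7 + 6)² = (242/7)² = 58564/49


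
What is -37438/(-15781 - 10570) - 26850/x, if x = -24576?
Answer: 271266773/107933696 ≈ 2.5133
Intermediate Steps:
-37438/(-15781 - 10570) - 26850/x = -37438/(-15781 - 10570) - 26850/(-24576) = -37438/(-26351) - 26850*(-1/24576) = -37438*(-1/26351) + 4475/4096 = 37438/26351 + 4475/4096 = 271266773/107933696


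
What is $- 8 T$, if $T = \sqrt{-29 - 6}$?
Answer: $- 8 i \sqrt{35} \approx - 47.329 i$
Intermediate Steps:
$T = i \sqrt{35}$ ($T = \sqrt{-35} = i \sqrt{35} \approx 5.9161 i$)
$- 8 T = - 8 i \sqrt{35}$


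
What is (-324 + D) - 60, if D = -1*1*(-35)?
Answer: -349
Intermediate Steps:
D = 35 (D = -1*(-35) = 35)
(-324 + D) - 60 = (-324 + 35) - 60 = -289 - 60 = -349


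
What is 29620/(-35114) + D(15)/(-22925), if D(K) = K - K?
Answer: -14810/17557 ≈ -0.84354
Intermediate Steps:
D(K) = 0
29620/(-35114) + D(15)/(-22925) = 29620/(-35114) + 0/(-22925) = 29620*(-1/35114) + 0*(-1/22925) = -14810/17557 + 0 = -14810/17557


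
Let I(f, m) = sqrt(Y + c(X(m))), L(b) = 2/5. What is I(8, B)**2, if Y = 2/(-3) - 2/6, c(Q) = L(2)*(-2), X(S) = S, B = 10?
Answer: -9/5 ≈ -1.8000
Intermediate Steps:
L(b) = 2/5 (L(b) = 2*(1/5) = 2/5)
c(Q) = -4/5 (c(Q) = (2/5)*(-2) = -4/5)
Y = -1 (Y = 2*(-1/3) - 2*1/6 = -2/3 - 1/3 = -1)
I(f, m) = 3*I*sqrt(5)/5 (I(f, m) = sqrt(-1 - 4/5) = sqrt(-9/5) = 3*I*sqrt(5)/5)
I(8, B)**2 = (3*I*sqrt(5)/5)**2 = -9/5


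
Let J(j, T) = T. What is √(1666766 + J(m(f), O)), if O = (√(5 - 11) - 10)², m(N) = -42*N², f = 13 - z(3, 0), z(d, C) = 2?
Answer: 2*√(416715 - 5*I*√6) ≈ 1291.1 - 0.018973*I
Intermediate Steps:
f = 11 (f = 13 - 1*2 = 13 - 2 = 11)
O = (-10 + I*√6)² (O = (√(-6) - 10)² = (I*√6 - 10)² = (-10 + I*√6)² ≈ 94.0 - 48.99*I)
√(1666766 + J(m(f), O)) = √(1666766 + (10 - I*√6)²)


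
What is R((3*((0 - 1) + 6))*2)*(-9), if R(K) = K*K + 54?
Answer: -8586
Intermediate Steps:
R(K) = 54 + K**2 (R(K) = K**2 + 54 = 54 + K**2)
R((3*((0 - 1) + 6))*2)*(-9) = (54 + ((3*((0 - 1) + 6))*2)**2)*(-9) = (54 + ((3*(-1 + 6))*2)**2)*(-9) = (54 + ((3*5)*2)**2)*(-9) = (54 + (15*2)**2)*(-9) = (54 + 30**2)*(-9) = (54 + 900)*(-9) = 954*(-9) = -8586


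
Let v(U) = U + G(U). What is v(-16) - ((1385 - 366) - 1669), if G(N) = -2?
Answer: 632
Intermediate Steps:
v(U) = -2 + U (v(U) = U - 2 = -2 + U)
v(-16) - ((1385 - 366) - 1669) = (-2 - 16) - ((1385 - 366) - 1669) = -18 - (1019 - 1669) = -18 - 1*(-650) = -18 + 650 = 632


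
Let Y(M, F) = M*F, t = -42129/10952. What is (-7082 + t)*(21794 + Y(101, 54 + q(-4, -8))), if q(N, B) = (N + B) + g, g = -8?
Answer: -489449645251/2738 ≈ -1.7876e+8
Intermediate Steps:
q(N, B) = -8 + B + N (q(N, B) = (N + B) - 8 = (B + N) - 8 = -8 + B + N)
t = -42129/10952 (t = -42129*1/10952 = -42129/10952 ≈ -3.8467)
Y(M, F) = F*M
(-7082 + t)*(21794 + Y(101, 54 + q(-4, -8))) = (-7082 - 42129/10952)*(21794 + (54 + (-8 - 8 - 4))*101) = -77604193*(21794 + (54 - 20)*101)/10952 = -77604193*(21794 + 34*101)/10952 = -77604193*(21794 + 3434)/10952 = -77604193/10952*25228 = -489449645251/2738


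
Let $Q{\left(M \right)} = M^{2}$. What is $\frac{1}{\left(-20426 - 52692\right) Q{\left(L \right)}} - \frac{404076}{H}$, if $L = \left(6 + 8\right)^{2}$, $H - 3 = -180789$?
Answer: $\frac{189168252642317}{84634998682528} \approx 2.2351$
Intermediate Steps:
$H = -180786$ ($H = 3 - 180789 = -180786$)
$L = 196$ ($L = 14^{2} = 196$)
$\frac{1}{\left(-20426 - 52692\right) Q{\left(L \right)}} - \frac{404076}{H} = \frac{1}{\left(-20426 - 52692\right) 196^{2}} - \frac{404076}{-180786} = \frac{1}{\left(-73118\right) 38416} - - \frac{67346}{30131} = \left(- \frac{1}{73118}\right) \frac{1}{38416} + \frac{67346}{30131} = - \frac{1}{2808901088} + \frac{67346}{30131} = \frac{189168252642317}{84634998682528}$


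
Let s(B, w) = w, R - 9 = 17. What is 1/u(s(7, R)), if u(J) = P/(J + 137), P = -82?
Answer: -163/82 ≈ -1.9878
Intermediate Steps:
R = 26 (R = 9 + 17 = 26)
u(J) = -82/(137 + J) (u(J) = -82/(J + 137) = -82/(137 + J))
1/u(s(7, R)) = 1/(-82/(137 + 26)) = 1/(-82/163) = -163/82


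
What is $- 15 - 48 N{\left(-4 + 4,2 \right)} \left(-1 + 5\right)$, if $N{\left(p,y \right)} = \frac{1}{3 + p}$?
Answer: $960$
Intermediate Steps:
$- 15 - 48 N{\left(-4 + 4,2 \right)} \left(-1 + 5\right) = - 15 - \frac{48}{3 + \left(-4 + 4\right)} \left(-1 + 5\right) = - 15 - \frac{48}{3 + 0} \cdot 4 = - 15 - \frac{48}{3} \cdot 4 = - 15 \left(-48\right) \frac{1}{3} \cdot 4 = - 15 \left(\left(-16\right) 4\right) = \left(-15\right) \left(-64\right) = 960$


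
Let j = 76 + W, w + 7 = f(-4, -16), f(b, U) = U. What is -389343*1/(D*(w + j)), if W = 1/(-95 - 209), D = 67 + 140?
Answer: -39453424/1111659 ≈ -35.491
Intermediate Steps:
D = 207
w = -23 (w = -7 - 16 = -23)
W = -1/304 (W = 1/(-304) = -1/304 ≈ -0.0032895)
j = 23103/304 (j = 76 - 1/304 = 23103/304 ≈ 75.997)
-389343*1/(D*(w + j)) = -389343*1/(207*(-23 + 23103/304)) = -389343/((16111/304)*207) = -389343/3334977/304 = -389343*304/3334977 = -39453424/1111659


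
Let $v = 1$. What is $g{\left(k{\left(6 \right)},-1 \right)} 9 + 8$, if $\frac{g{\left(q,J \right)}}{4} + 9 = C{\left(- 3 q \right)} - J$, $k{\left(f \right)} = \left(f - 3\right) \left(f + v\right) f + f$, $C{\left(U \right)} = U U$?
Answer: $5645096$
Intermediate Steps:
$C{\left(U \right)} = U^{2}$
$k{\left(f \right)} = f + f \left(1 + f\right) \left(-3 + f\right)$ ($k{\left(f \right)} = \left(f - 3\right) \left(f + 1\right) f + f = \left(-3 + f\right) \left(1 + f\right) f + f = \left(1 + f\right) \left(-3 + f\right) f + f = f \left(1 + f\right) \left(-3 + f\right) + f = f + f \left(1 + f\right) \left(-3 + f\right)$)
$g{\left(q,J \right)} = -36 - 4 J + 36 q^{2}$ ($g{\left(q,J \right)} = -36 + 4 \left(\left(- 3 q\right)^{2} - J\right) = -36 + 4 \left(9 q^{2} - J\right) = -36 + 4 \left(- J + 9 q^{2}\right) = -36 - \left(- 36 q^{2} + 4 J\right) = -36 - 4 J + 36 q^{2}$)
$g{\left(k{\left(6 \right)},-1 \right)} 9 + 8 = \left(-36 - -4 + 36 \left(6 \left(-2 + 6^{2} - 12\right)\right)^{2}\right) 9 + 8 = \left(-36 + 4 + 36 \left(6 \left(-2 + 36 - 12\right)\right)^{2}\right) 9 + 8 = \left(-36 + 4 + 36 \left(6 \cdot 22\right)^{2}\right) 9 + 8 = \left(-36 + 4 + 36 \cdot 132^{2}\right) 9 + 8 = \left(-36 + 4 + 36 \cdot 17424\right) 9 + 8 = \left(-36 + 4 + 627264\right) 9 + 8 = 627232 \cdot 9 + 8 = 5645088 + 8 = 5645096$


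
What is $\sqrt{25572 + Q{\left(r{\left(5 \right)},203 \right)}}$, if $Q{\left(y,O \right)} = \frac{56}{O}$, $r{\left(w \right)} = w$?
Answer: $\frac{2 \sqrt{5376571}}{29} \approx 159.91$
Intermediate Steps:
$\sqrt{25572 + Q{\left(r{\left(5 \right)},203 \right)}} = \sqrt{25572 + \frac{56}{203}} = \sqrt{25572 + 56 \cdot \frac{1}{203}} = \sqrt{25572 + \frac{8}{29}} = \sqrt{\frac{741596}{29}} = \frac{2 \sqrt{5376571}}{29}$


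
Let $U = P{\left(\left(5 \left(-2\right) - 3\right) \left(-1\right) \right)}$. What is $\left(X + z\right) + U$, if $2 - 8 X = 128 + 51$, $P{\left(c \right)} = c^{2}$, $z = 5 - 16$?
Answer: $\frac{1087}{8} \approx 135.88$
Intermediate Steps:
$z = -11$ ($z = 5 - 16 = -11$)
$U = 169$ ($U = \left(\left(5 \left(-2\right) - 3\right) \left(-1\right)\right)^{2} = \left(\left(-10 - 3\right) \left(-1\right)\right)^{2} = \left(\left(-13\right) \left(-1\right)\right)^{2} = 13^{2} = 169$)
$X = - \frac{177}{8}$ ($X = \frac{1}{4} - \frac{128 + 51}{8} = \frac{1}{4} - \frac{179}{8} = - \frac{177}{8} \approx -22.125$)
$\left(X + z\right) + U = \left(- \frac{177}{8} - 11\right) + 169 = - \frac{265}{8} + 169 = \frac{1087}{8}$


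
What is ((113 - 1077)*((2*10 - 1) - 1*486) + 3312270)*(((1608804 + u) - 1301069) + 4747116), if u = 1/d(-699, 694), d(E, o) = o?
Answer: 6599476612445255/347 ≈ 1.9019e+13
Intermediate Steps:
u = 1/694 ≈ 0.0014409
((113 - 1077)*((2*10 - 1) - 1*486) + 3312270)*(((1608804 + u) - 1301069) + 4747116) = ((113 - 1077)*((2*10 - 1) - 1*486) + 3312270)*(((1608804 + 1/694) - 1301069) + 4747116) = (-964*((20 - 1) - 486) + 3312270)*((1116509977/694 - 1301069) + 4747116) = (-964*(19 - 486) + 3312270)*(213568091/694 + 4747116) = (-964*(-467) + 3312270)*(3508066595/694) = (450188 + 3312270)*(3508066595/694) = 3762458*(3508066595/694) = 6599476612445255/347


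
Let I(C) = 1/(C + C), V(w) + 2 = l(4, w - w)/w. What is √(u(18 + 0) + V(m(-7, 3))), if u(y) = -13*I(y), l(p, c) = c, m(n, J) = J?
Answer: I*√85/6 ≈ 1.5366*I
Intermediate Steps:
V(w) = -2 (V(w) = -2 + (w - w)/w = -2 + 0/w = -2 + 0 = -2)
I(C) = 1/(2*C)
u(y) = -13/(2*y)
√(u(18 + 0) + V(m(-7, 3))) = √(-13/(2*(18 + 0)) - 2) = √(-13/2/18 - 2) = √(-13/2*1/18 - 2) = √(-13/36 - 2) = √(-85/36) = I*√85/6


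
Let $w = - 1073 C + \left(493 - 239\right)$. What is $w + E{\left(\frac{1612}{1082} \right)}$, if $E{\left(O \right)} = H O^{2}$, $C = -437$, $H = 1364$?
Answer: $\frac{138198858059}{292681} \approx 4.7218 \cdot 10^{5}$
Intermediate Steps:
$E{\left(O \right)} = 1364 O^{2}$
$w = 469155$ ($w = \left(-1073\right) \left(-437\right) + \left(493 - 239\right) = 468901 + \left(493 - 239\right) = 468901 + 254 = 469155$)
$w + E{\left(\frac{1612}{1082} \right)} = 469155 + 1364 \left(\frac{1612}{1082}\right)^{2} = 469155 + 1364 \left(1612 \cdot \frac{1}{1082}\right)^{2} = 469155 + 1364 \left(\frac{806}{541}\right)^{2} = 469155 + 1364 \cdot \frac{649636}{292681} = 469155 + \frac{886103504}{292681} = \frac{138198858059}{292681}$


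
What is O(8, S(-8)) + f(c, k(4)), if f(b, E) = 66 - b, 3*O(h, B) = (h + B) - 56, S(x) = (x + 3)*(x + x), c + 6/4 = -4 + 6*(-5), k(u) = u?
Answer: 673/6 ≈ 112.17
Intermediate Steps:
c = -71/2 (c = -3/2 + (-4 + 6*(-5)) = -3/2 + (-4 - 30) = -3/2 - 34 = -71/2 ≈ -35.500)
S(x) = 2*x*(3 + x) (S(x) = (3 + x)*(2*x) = 2*x*(3 + x))
O(h, B) = -56/3 + B/3 + h/3 (O(h, B) = ((h + B) - 56)/3 = ((B + h) - 56)/3 = (-56 + B + h)/3 = -56/3 + B/3 + h/3)
O(8, S(-8)) + f(c, k(4)) = (-56/3 + (2*(-8)*(3 - 8))/3 + (⅓)*8) + (66 - 1*(-71/2)) = (-56/3 + (2*(-8)*(-5))/3 + 8/3) + (66 + 71/2) = (-56/3 + (⅓)*80 + 8/3) + 203/2 = (-56/3 + 80/3 + 8/3) + 203/2 = 32/3 + 203/2 = 673/6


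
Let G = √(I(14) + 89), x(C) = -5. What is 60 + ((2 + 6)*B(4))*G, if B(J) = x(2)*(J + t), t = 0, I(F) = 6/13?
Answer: 60 - 160*√15119/13 ≈ -1453.3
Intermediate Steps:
I(F) = 6/13 (I(F) = 6*(1/13) = 6/13)
G = √15119/13 (G = √(6/13 + 89) = √(1163/13) = √15119/13 ≈ 9.4584)
B(J) = -5*J (B(J) = -5*(J + 0) = -5*J)
60 + ((2 + 6)*B(4))*G = 60 + ((2 + 6)*(-5*4))*(√15119/13) = 60 + (8*(-20))*(√15119/13) = 60 - 160*√15119/13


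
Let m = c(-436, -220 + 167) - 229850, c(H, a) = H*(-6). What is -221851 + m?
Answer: -449085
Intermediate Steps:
c(H, a) = -6*H
m = -227234 (m = -6*(-436) - 229850 = 2616 - 229850 = -227234)
-221851 + m = -221851 - 227234 = -449085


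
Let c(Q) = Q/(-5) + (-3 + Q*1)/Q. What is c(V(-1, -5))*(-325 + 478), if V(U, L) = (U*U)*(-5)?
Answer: 1989/5 ≈ 397.80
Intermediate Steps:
V(U, L) = -5*U**2 (V(U, L) = U**2*(-5) = -5*U**2)
c(Q) = -Q/5 + (-3 + Q)/Q (c(Q) = Q*(-1/5) + (-3 + Q)/Q = -Q/5 + (-3 + Q)/Q)
c(V(-1, -5))*(-325 + 478) = (1 - 3/((-5*(-1)**2)) - (-1)*(-1)**2)*(-325 + 478) = (1 - 3/((-5*1)) - (-1))*153 = (1 - 3/(-5) - 1/5*(-5))*153 = (1 - 3*(-1/5) + 1)*153 = (1 + 3/5 + 1)*153 = (13/5)*153 = 1989/5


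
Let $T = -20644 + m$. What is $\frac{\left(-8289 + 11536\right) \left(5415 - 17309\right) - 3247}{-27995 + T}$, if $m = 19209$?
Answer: $\frac{2574871}{1962} \approx 1312.4$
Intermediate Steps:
$T = -1435$ ($T = -20644 + 19209 = -1435$)
$\frac{\left(-8289 + 11536\right) \left(5415 - 17309\right) - 3247}{-27995 + T} = \frac{\left(-8289 + 11536\right) \left(5415 - 17309\right) - 3247}{-27995 - 1435} = \frac{3247 \left(-11894\right) - 3247}{-29430} = \left(-38619818 - 3247\right) \left(- \frac{1}{29430}\right) = \left(-38623065\right) \left(- \frac{1}{29430}\right) = \frac{2574871}{1962}$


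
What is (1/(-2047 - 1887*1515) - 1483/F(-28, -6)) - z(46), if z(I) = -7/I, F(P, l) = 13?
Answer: -101509400467/891021495 ≈ -113.92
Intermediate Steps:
(1/(-2047 - 1887*1515) - 1483/F(-28, -6)) - z(46) = (1/(-2047 - 1887*1515) - 1483/13) - (-7)/46 = ((1/1515)/(-3934) - 1483*1/13) - (-7)/46 = (-1/3934*1/1515 - 1483/13) - 1*(-7/46) = (-1/5960010 - 1483/13) + 7/46 = -8838694843/77480130 + 7/46 = -101509400467/891021495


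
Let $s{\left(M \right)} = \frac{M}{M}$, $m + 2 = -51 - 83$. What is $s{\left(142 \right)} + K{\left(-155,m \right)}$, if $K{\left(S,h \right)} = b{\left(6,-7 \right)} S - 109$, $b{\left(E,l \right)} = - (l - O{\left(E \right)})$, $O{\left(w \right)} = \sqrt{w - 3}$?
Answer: $-1193 - 155 \sqrt{3} \approx -1461.5$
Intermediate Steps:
$O{\left(w \right)} = \sqrt{-3 + w}$
$m = -136$ ($m = -2 - 134 = -136$)
$s{\left(M \right)} = 1$
$b{\left(E,l \right)} = \sqrt{-3 + E} - l$ ($b{\left(E,l \right)} = - (l - \sqrt{-3 + E}) = \sqrt{-3 + E} - l$)
$K{\left(S,h \right)} = -109 + S \left(7 + \sqrt{3}\right)$ ($K{\left(S,h \right)} = \left(\sqrt{-3 + 6} - -7\right) S - 109 = \left(\sqrt{3} + 7\right) S - 109 = \left(7 + \sqrt{3}\right) S - 109 = S \left(7 + \sqrt{3}\right) - 109 = -109 + S \left(7 + \sqrt{3}\right)$)
$s{\left(142 \right)} + K{\left(-155,m \right)} = 1 - \left(109 + 155 \left(7 + \sqrt{3}\right)\right) = 1 - \left(1194 + 155 \sqrt{3}\right) = -1193 - 155 \sqrt{3}$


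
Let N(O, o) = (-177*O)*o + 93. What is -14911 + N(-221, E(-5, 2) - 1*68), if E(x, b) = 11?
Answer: -2244487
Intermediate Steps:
N(O, o) = 93 - 177*O*o (N(O, o) = -177*O*o + 93 = 93 - 177*O*o)
-14911 + N(-221, E(-5, 2) - 1*68) = -14911 + (93 - 177*(-221)*(11 - 1*68)) = -14911 + (93 - 177*(-221)*(11 - 68)) = -14911 + (93 - 177*(-221)*(-57)) = -14911 + (93 - 2229669) = -14911 - 2229576 = -2244487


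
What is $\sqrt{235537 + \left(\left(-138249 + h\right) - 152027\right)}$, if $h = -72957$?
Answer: $4 i \sqrt{7981} \approx 357.35 i$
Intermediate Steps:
$\sqrt{235537 + \left(\left(-138249 + h\right) - 152027\right)} = \sqrt{235537 - 363233} = \sqrt{-127696} = 4 i \sqrt{7981}$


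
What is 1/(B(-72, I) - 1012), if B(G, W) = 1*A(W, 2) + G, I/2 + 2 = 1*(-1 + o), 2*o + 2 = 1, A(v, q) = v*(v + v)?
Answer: -1/986 ≈ -0.0010142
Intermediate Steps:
A(v, q) = 2*v² (A(v, q) = v*(2*v) = 2*v²)
o = -½ (o = -1 + (½)*1 = -1 + ½ = -½ ≈ -0.50000)
I = -7 (I = -4 + 2*(1*(-1 - ½)) = -4 + 2*(1*(-3/2)) = -4 + 2*(-3/2) = -4 - 3 = -7)
B(G, W) = G + 2*W² (B(G, W) = 1*(2*W²) + G = 2*W² + G = G + 2*W²)
1/(B(-72, I) - 1012) = 1/((-72 + 2*(-7)²) - 1012) = 1/((-72 + 2*49) - 1012) = 1/((-72 + 98) - 1012) = 1/(26 - 1012) = 1/(-986) = -1/986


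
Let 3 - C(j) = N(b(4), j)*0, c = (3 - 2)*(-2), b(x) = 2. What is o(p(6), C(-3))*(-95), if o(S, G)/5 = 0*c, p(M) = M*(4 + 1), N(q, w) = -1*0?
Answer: 0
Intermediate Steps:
N(q, w) = 0
c = -2 (c = 1*(-2) = -2)
p(M) = 5*M (p(M) = M*5 = 5*M)
C(j) = 3 (C(j) = 3 - 0*0 = 3 - 1*0 = 3 + 0 = 3)
o(S, G) = 0 (o(S, G) = 5*(0*(-2)) = 5*0 = 0)
o(p(6), C(-3))*(-95) = 0*(-95) = 0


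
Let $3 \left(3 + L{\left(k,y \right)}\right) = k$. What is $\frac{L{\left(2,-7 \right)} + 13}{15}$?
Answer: $\frac{32}{45} \approx 0.71111$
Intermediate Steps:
$L{\left(k,y \right)} = -3 + \frac{k}{3}$
$\frac{L{\left(2,-7 \right)} + 13}{15} = \frac{\left(-3 + \frac{1}{3} \cdot 2\right) + 13}{15} = \frac{\left(-3 + \frac{2}{3}\right) + 13}{15} = \frac{- \frac{7}{3} + 13}{15} = \frac{1}{15} \cdot \frac{32}{3} = \frac{32}{45}$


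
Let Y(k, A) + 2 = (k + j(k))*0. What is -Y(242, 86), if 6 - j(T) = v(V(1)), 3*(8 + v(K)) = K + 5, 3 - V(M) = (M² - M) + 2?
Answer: 2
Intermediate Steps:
V(M) = 1 + M - M² (V(M) = 3 - ((M² - M) + 2) = 3 - (2 + M² - M) = 3 + (-2 + M - M²) = 1 + M - M²)
v(K) = -19/3 + K/3 (v(K) = -8 + (K + 5)/3 = -8 + (5 + K)/3 = -8 + (5/3 + K/3) = -19/3 + K/3)
j(T) = 12 (j(T) = 6 - (-19/3 + (1 + 1 - 1*1²)/3) = 6 - (-19/3 + (1 + 1 - 1*1)/3) = 6 - (-19/3 + (1 + 1 - 1)/3) = 6 - (-19/3 + (⅓)*1) = 6 - (-19/3 + ⅓) = 6 - 1*(-6) = 6 + 6 = 12)
Y(k, A) = -2 (Y(k, A) = -2 + (k + 12)*0 = -2 + (12 + k)*0 = -2 + 0 = -2)
-Y(242, 86) = -1*(-2) = 2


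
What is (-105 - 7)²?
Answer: 12544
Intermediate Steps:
(-105 - 7)² = (-112)² = 12544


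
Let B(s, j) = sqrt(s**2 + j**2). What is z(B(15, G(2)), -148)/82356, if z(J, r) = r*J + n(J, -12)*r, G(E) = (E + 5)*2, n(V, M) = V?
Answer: -74*sqrt(421)/20589 ≈ -0.073746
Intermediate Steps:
G(E) = 10 + 2*E (G(E) = (5 + E)*2 = 10 + 2*E)
B(s, j) = sqrt(j**2 + s**2)
z(J, r) = 2*J*r (z(J, r) = r*J + J*r = J*r + J*r = 2*J*r)
z(B(15, G(2)), -148)/82356 = (2*sqrt((10 + 2*2)**2 + 15**2)*(-148))/82356 = (2*sqrt((10 + 4)**2 + 225)*(-148))*(1/82356) = (2*sqrt(14**2 + 225)*(-148))*(1/82356) = (2*sqrt(196 + 225)*(-148))*(1/82356) = (2*sqrt(421)*(-148))*(1/82356) = -296*sqrt(421)*(1/82356) = -74*sqrt(421)/20589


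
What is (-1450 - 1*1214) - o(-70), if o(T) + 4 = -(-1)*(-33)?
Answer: -2627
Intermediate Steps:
o(T) = -37 (o(T) = -4 - (-1)*(-33) = -4 - 1*33 = -4 - 33 = -37)
(-1450 - 1*1214) - o(-70) = (-1450 - 1*1214) - 1*(-37) = (-1450 - 1214) + 37 = -2664 + 37 = -2627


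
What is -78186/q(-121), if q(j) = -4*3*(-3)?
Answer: -13031/6 ≈ -2171.8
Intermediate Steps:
q(j) = 36 (q(j) = -12*(-3) = 36)
-78186/q(-121) = -78186/36 = -78186*1/36 = -13031/6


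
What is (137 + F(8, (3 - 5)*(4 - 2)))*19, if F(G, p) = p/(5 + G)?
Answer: 33763/13 ≈ 2597.2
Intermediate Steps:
F(G, p) = p/(5 + G)
(137 + F(8, (3 - 5)*(4 - 2)))*19 = (137 + ((3 - 5)*(4 - 2))/(5 + 8))*19 = (137 - 2*2/13)*19 = (137 - 4*1/13)*19 = (137 - 4/13)*19 = (1777/13)*19 = 33763/13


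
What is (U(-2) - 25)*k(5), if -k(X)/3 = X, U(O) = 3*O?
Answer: 465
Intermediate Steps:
k(X) = -3*X
(U(-2) - 25)*k(5) = (3*(-2) - 25)*(-3*5) = (-6 - 25)*(-15) = -31*(-15) = 465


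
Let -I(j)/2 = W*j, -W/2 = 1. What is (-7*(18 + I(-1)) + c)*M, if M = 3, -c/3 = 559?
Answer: -5325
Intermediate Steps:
c = -1677 (c = -3*559 = -1677)
W = -2 (W = -2*1 = -2)
I(j) = 4*j (I(j) = -(-4)*j = 4*j)
(-7*(18 + I(-1)) + c)*M = (-7*(18 + 4*(-1)) - 1677)*3 = (-7*(18 - 4) - 1677)*3 = (-7*14 - 1677)*3 = (-98 - 1677)*3 = -1775*3 = -5325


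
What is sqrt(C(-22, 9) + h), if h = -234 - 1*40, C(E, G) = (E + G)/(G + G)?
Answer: I*sqrt(9890)/6 ≈ 16.575*I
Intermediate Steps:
C(E, G) = (E + G)/(2*G) (C(E, G) = (E + G)/((2*G)) = (E + G)*(1/(2*G)) = (E + G)/(2*G))
h = -274 (h = -234 - 40 = -274)
sqrt(C(-22, 9) + h) = sqrt((1/2)*(-22 + 9)/9 - 274) = sqrt((1/2)*(1/9)*(-13) - 274) = sqrt(-13/18 - 274) = sqrt(-4945/18) = I*sqrt(9890)/6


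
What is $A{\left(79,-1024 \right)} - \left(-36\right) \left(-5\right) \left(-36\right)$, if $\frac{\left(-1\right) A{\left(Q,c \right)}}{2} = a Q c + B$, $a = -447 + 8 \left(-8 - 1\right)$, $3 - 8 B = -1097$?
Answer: $-83963843$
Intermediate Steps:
$B = \frac{275}{2}$ ($B = \frac{3}{8} - - \frac{1097}{8} = \frac{3}{8} + \frac{1097}{8} = \frac{275}{2} \approx 137.5$)
$a = -519$ ($a = -447 + 8 \left(-9\right) = -447 - 72 = -519$)
$A{\left(Q,c \right)} = -275 + 1038 Q c$ ($A{\left(Q,c \right)} = - 2 \left(- 519 Q c + \frac{275}{2}\right) = - 2 \left(\frac{275}{2} - 519 Q c\right) = -275 + 1038 Q c$)
$A{\left(79,-1024 \right)} - \left(-36\right) \left(-5\right) \left(-36\right) = \left(-275 + 1038 \cdot 79 \left(-1024\right)\right) - \left(-36\right) \left(-5\right) \left(-36\right) = \left(-275 - 83970048\right) - 180 \left(-36\right) = -83970323 - -6480 = -83970323 + 6480 = -83963843$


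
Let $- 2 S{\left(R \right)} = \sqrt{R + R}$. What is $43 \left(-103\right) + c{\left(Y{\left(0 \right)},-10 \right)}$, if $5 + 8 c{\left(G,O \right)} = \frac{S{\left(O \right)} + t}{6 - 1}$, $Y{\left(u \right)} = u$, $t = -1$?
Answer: $- \frac{88593}{20} - \frac{i \sqrt{5}}{40} \approx -4429.6 - 0.055902 i$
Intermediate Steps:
$S{\left(R \right)} = - \frac{\sqrt{2} \sqrt{R}}{2}$ ($S{\left(R \right)} = - \frac{\sqrt{R + R}}{2} = - \frac{\sqrt{2 R}}{2} = - \frac{\sqrt{2} \sqrt{R}}{2}$)
$c{\left(G,O \right)} = - \frac{13}{20} - \frac{\sqrt{2} \sqrt{O}}{80}$ ($c{\left(G,O \right)} = - \frac{5}{8} + \frac{\left(- \frac{\sqrt{2} \sqrt{O}}{2} - 1\right) \frac{1}{6 - 1}}{8} = - \frac{5}{8} + \frac{\left(-1 - \frac{\sqrt{2} \sqrt{O}}{2}\right) \frac{1}{5}}{8} = - \frac{5}{8} + \frac{- \frac{1}{5} - \frac{\sqrt{2} \sqrt{O}}{10}}{8} = - \frac{5}{8} - \left(\frac{1}{40} + \frac{\sqrt{2} \sqrt{O}}{80}\right) = - \frac{13}{20} - \frac{\sqrt{2} \sqrt{O}}{80}$)
$43 \left(-103\right) + c{\left(Y{\left(0 \right)},-10 \right)} = 43 \left(-103\right) - \left(\frac{13}{20} + \frac{\sqrt{2} \sqrt{-10}}{80}\right) = -4429 - \left(\frac{13}{20} + \frac{\sqrt{2} i \sqrt{10}}{80}\right) = -4429 - \left(\frac{13}{20} + \frac{i \sqrt{5}}{40}\right) = - \frac{88593}{20} - \frac{i \sqrt{5}}{40}$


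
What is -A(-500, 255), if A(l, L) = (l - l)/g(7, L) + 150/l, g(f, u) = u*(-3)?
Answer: 3/10 ≈ 0.30000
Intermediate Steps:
g(f, u) = -3*u
A(l, L) = 150/l (A(l, L) = (l - l)/((-3*L)) + 150/l = 0*(-1/(3*L)) + 150/l = 0 + 150/l = 150/l)
-A(-500, 255) = -150/(-500) = -150*(-1)/500 = -1*(-3/10) = 3/10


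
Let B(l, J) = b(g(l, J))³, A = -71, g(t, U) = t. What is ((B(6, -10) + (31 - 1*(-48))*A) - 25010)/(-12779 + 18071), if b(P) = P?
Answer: -30403/5292 ≈ -5.7451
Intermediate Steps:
B(l, J) = l³
((B(6, -10) + (31 - 1*(-48))*A) - 25010)/(-12779 + 18071) = ((6³ + (31 - 1*(-48))*(-71)) - 25010)/(-12779 + 18071) = ((216 + (31 + 48)*(-71)) - 25010)/5292 = ((216 + 79*(-71)) - 25010)*(1/5292) = ((216 - 5609) - 25010)*(1/5292) = (-5393 - 25010)*(1/5292) = -30403*1/5292 = -30403/5292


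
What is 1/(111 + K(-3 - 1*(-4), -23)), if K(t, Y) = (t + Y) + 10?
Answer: 1/99 ≈ 0.010101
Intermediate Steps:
K(t, Y) = 10 + Y + t (K(t, Y) = (Y + t) + 10 = 10 + Y + t)
1/(111 + K(-3 - 1*(-4), -23)) = 1/(111 + (10 - 23 + (-3 - 1*(-4)))) = 1/(111 + (10 - 23 + (-3 + 4))) = 1/(111 + (10 - 23 + 1)) = 1/(111 - 12) = 1/99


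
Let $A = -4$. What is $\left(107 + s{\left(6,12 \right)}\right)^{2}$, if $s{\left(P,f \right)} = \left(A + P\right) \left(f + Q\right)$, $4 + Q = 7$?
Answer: $18769$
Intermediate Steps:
$Q = 3$ ($Q = -4 + 7 = 3$)
$s{\left(P,f \right)} = \left(-4 + P\right) \left(3 + f\right)$ ($s{\left(P,f \right)} = \left(-4 + P\right) \left(f + 3\right) = \left(-4 + P\right) \left(3 + f\right)$)
$\left(107 + s{\left(6,12 \right)}\right)^{2} = \left(107 + \left(-12 - 48 + 3 \cdot 6 + 6 \cdot 12\right)\right)^{2} = \left(107 + \left(-12 - 48 + 18 + 72\right)\right)^{2} = \left(107 + 30\right)^{2} = 137^{2} = 18769$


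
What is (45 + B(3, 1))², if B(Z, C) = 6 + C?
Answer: 2704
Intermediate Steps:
(45 + B(3, 1))² = (45 + (6 + 1))² = (45 + 7)² = 52² = 2704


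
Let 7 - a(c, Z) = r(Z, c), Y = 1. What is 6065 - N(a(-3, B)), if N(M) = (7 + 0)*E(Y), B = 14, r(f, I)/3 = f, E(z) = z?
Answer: 6058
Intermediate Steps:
r(f, I) = 3*f
a(c, Z) = 7 - 3*Z
N(M) = 7 (N(M) = (7 + 0)*1 = 7*1 = 7)
6065 - N(a(-3, B)) = 6065 - 1*7 = 6065 - 7 = 6058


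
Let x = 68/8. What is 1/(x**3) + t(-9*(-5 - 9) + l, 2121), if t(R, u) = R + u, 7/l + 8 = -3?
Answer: 121400318/54043 ≈ 2246.4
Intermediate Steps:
l = -7/11 (l = 7/(-8 - 3) = 7/(-11) = 7*(-1/11) = -7/11 ≈ -0.63636)
x = 17/2 (x = 68*(1/8) = 17/2 ≈ 8.5000)
1/(x**3) + t(-9*(-5 - 9) + l, 2121) = 1/((17/2)**3) + ((-9*(-5 - 9) - 7/11) + 2121) = 1/(4913/8) + ((-9*(-14) - 7/11) + 2121) = 8/4913 + ((126 - 7/11) + 2121) = 8/4913 + (1379/11 + 2121) = 8/4913 + 24710/11 = 121400318/54043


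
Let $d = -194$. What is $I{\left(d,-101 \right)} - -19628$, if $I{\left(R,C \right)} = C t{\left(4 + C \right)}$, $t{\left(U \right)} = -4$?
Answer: $20032$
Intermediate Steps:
$I{\left(R,C \right)} = - 4 C$ ($I{\left(R,C \right)} = C \left(-4\right) = - 4 C$)
$I{\left(d,-101 \right)} - -19628 = \left(-4\right) \left(-101\right) - -19628 = 404 + 19628 = 20032$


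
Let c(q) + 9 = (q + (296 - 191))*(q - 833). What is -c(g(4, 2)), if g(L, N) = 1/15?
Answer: 19692569/225 ≈ 87523.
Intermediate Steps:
g(L, N) = 1/15
c(q) = -9 + (-833 + q)*(105 + q) (c(q) = -9 + (q + (296 - 191))*(q - 833) = -9 + (q + 105)*(-833 + q) = -9 + (105 + q)*(-833 + q) = -9 + (-833 + q)*(105 + q))
-c(g(4, 2)) = -(-87474 + (1/15)² - 728*1/15) = -(-87474 + 1/225 - 728/15) = -1*(-19692569/225) = 19692569/225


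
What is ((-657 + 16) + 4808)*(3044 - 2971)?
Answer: 304191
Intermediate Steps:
((-657 + 16) + 4808)*(3044 - 2971) = (-641 + 4808)*73 = 4167*73 = 304191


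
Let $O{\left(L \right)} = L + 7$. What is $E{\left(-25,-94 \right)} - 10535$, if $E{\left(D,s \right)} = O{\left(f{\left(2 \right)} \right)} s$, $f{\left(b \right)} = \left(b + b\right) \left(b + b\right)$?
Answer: $-12697$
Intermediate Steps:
$f{\left(b \right)} = 4 b^{2}$ ($f{\left(b \right)} = 2 b 2 b = 4 b^{2}$)
$O{\left(L \right)} = 7 + L$
$E{\left(D,s \right)} = 23 s$ ($E{\left(D,s \right)} = \left(7 + 4 \cdot 2^{2}\right) s = \left(7 + 4 \cdot 4\right) s = \left(7 + 16\right) s = 23 s$)
$E{\left(-25,-94 \right)} - 10535 = 23 \left(-94\right) - 10535 = -2162 - 10535 = -12697$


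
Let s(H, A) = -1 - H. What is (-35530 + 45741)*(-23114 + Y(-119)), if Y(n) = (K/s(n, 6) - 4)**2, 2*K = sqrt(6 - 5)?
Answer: -13136125718045/55696 ≈ -2.3585e+8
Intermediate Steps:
K = 1/2 (K = sqrt(6 - 5)/2 = sqrt(1)/2 = (1/2)*1 = 1/2 ≈ 0.50000)
Y(n) = (-4 + 1/(2*(-1 - n)))**2 (Y(n) = (1/(2*(-1 - n)) - 4)**2 = (-4 + 1/(2*(-1 - n)))**2)
(-35530 + 45741)*(-23114 + Y(-119)) = (-35530 + 45741)*(-23114 + (9 + 8*(-119))**2/(4*(1 - 119)**2)) = 10211*(-23114 + (1/4)*(9 - 952)**2/(-118)**2) = 10211*(-23114 + (1/4)*(1/13924)*(-943)**2) = 10211*(-23114 + (1/4)*(1/13924)*889249) = 10211*(-23114 + 889249/55696) = 10211*(-1286468095/55696) = -13136125718045/55696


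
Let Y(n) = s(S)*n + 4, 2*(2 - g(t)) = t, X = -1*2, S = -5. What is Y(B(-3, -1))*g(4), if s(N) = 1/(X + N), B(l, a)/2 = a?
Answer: 0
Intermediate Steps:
B(l, a) = 2*a
X = -2
s(N) = 1/(-2 + N)
g(t) = 2 - t/2
Y(n) = 4 - n/7 (Y(n) = n/(-2 - 5) + 4 = n/(-7) + 4 = -n/7 + 4 = 4 - n/7)
Y(B(-3, -1))*g(4) = (4 - 2*(-1)/7)*(2 - ½*4) = (4 - ⅐*(-2))*(2 - 2) = (4 + 2/7)*0 = (30/7)*0 = 0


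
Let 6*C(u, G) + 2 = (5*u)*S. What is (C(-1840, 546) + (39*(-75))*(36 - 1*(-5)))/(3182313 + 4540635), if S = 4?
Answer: -94544/5792211 ≈ -0.016323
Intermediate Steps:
C(u, G) = -1/3 + 10*u/3 (C(u, G) = -1/3 + ((5*u)*4)/6 = -1/3 + (20*u)/6 = -1/3 + 10*u/3)
(C(-1840, 546) + (39*(-75))*(36 - 1*(-5)))/(3182313 + 4540635) = ((-1/3 + (10/3)*(-1840)) + (39*(-75))*(36 - 1*(-5)))/(3182313 + 4540635) = ((-1/3 - 18400/3) - 2925*(36 + 5))/7722948 = (-18401/3 - 2925*41)*(1/7722948) = (-18401/3 - 119925)*(1/7722948) = -378176/3*1/7722948 = -94544/5792211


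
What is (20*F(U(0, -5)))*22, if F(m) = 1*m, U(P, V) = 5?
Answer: 2200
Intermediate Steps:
F(m) = m
(20*F(U(0, -5)))*22 = (20*5)*22 = 100*22 = 2200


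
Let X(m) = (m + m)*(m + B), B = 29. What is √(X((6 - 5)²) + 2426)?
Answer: √2486 ≈ 49.860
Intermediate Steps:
X(m) = 2*m*(29 + m) (X(m) = (m + m)*(m + 29) = (2*m)*(29 + m) = 2*m*(29 + m))
√(X((6 - 5)²) + 2426) = √(2*(6 - 5)²*(29 + (6 - 5)²) + 2426) = √(2*1²*(29 + 1²) + 2426) = √(2*1*(29 + 1) + 2426) = √(2*1*30 + 2426) = √(60 + 2426) = √2486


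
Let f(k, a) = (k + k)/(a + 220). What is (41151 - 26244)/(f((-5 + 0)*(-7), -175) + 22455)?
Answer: 134163/202109 ≈ 0.66381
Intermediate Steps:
f(k, a) = 2*k/(220 + a) (f(k, a) = (2*k)/(220 + a) = 2*k/(220 + a))
(41151 - 26244)/(f((-5 + 0)*(-7), -175) + 22455) = (41151 - 26244)/(2*((-5 + 0)*(-7))/(220 - 175) + 22455) = 14907/(2*(-5*(-7))/45 + 22455) = 14907/(2*35*(1/45) + 22455) = 14907/(14/9 + 22455) = 14907/(202109/9) = 14907*(9/202109) = 134163/202109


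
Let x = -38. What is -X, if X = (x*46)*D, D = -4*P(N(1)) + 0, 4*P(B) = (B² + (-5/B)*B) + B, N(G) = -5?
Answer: -26220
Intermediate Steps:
P(B) = -5/4 + B/4 + B²/4 (P(B) = ((B² + (-5/B)*B) + B)/4 = ((B² - 5) + B)/4 = ((-5 + B²) + B)/4 = (-5 + B + B²)/4 = -5/4 + B/4 + B²/4)
D = -15 (D = -4*(-5/4 + (¼)*(-5) + (¼)*(-5)²) + 0 = -4*(-5/4 - 5/4 + (¼)*25) + 0 = -4*(-5/4 - 5/4 + 25/4) + 0 = -4*15/4 + 0 = -15 + 0 = -15)
X = 26220 (X = -38*46*(-15) = -1748*(-15) = 26220)
-X = -1*26220 = -26220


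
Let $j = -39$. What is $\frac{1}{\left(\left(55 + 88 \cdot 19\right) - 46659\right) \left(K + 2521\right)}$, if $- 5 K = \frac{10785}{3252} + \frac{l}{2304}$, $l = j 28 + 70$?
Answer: $- \frac{390240}{44193804095473} \approx -8.8302 \cdot 10^{-9}$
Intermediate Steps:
$l = -1022$ ($l = \left(-39\right) 28 + 70 = -1092 + 70 = -1022$)
$K = - \frac{896879}{1560960}$ ($K = - \frac{\frac{10785}{3252} - \frac{1022}{2304}}{5} = - \frac{10785 \cdot \frac{1}{3252} - \frac{511}{1152}}{5} = - \frac{\frac{3595}{1084} - \frac{511}{1152}}{5} = \left(- \frac{1}{5}\right) \frac{896879}{312192} = - \frac{896879}{1560960} \approx -0.57457$)
$\frac{1}{\left(\left(55 + 88 \cdot 19\right) - 46659\right) \left(K + 2521\right)} = \frac{1}{\left(\left(55 + 88 \cdot 19\right) - 46659\right) \left(- \frac{896879}{1560960} + 2521\right)} = \frac{1}{\left(\left(55 + 1672\right) - 46659\right) \frac{3934283281}{1560960}} = \frac{1}{\left(1727 - 46659\right) \frac{3934283281}{1560960}} = \frac{1}{\left(-44932\right) \frac{3934283281}{1560960}} = \frac{1}{- \frac{44193804095473}{390240}} = - \frac{390240}{44193804095473}$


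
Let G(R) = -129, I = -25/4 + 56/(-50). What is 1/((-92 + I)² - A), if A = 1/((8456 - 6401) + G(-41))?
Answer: 9630000/95090437147 ≈ 0.00010127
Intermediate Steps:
I = -737/100 (I = -25*¼ + 56*(-1/50) = -25/4 - 28/25 = -737/100 ≈ -7.3700)
A = 1/1926 (A = 1/((8456 - 6401) - 129) = 1/(2055 - 129) = 1/1926 ≈ 0.00051921)
1/((-92 + I)² - A) = 1/((-92 - 737/100)² - 1*1/1926) = 1/((-9937/100)² - 1/1926) = 1/(98743969/10000 - 1/1926) = 1/(95090437147/9630000) = 9630000/95090437147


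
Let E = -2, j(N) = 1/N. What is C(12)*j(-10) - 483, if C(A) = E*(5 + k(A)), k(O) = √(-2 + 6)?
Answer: -2408/5 ≈ -481.60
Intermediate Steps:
j(N) = 1/N
k(O) = 2 (k(O) = √4 = 2)
C(A) = -14 (C(A) = -2*(5 + 2) = -2*7 = -14)
C(12)*j(-10) - 483 = -14/(-10) - 483 = -14*(-⅒) - 483 = 7/5 - 483 = -2408/5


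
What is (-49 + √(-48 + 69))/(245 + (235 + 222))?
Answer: -49/702 + √21/702 ≈ -0.063273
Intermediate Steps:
(-49 + √(-48 + 69))/(245 + (235 + 222)) = (-49 + √21)/(245 + 457) = (-49 + √21)/702 = (-49 + √21)*(1/702) = -49/702 + √21/702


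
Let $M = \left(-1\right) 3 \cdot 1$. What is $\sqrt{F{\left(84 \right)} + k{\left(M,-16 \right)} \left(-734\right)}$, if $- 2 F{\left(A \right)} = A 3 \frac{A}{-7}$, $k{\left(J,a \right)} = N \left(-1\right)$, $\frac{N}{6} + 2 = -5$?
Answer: $2 i \sqrt{7329} \approx 171.22 i$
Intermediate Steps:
$N = -42$ ($N = -12 + 6 \left(-5\right) = -12 - 30 = -42$)
$M = -3$ ($M = \left(-3\right) 1 = -3$)
$k{\left(J,a \right)} = 42$ ($k{\left(J,a \right)} = \left(-42\right) \left(-1\right) = 42$)
$F{\left(A \right)} = \frac{3 A^{2}}{14}$ ($F{\left(A \right)} = - \frac{A 3 \frac{A}{-7}}{2} = - \frac{3 A A \left(- \frac{1}{7}\right)}{2} = - \frac{3 A \left(- \frac{A}{7}\right)}{2} = - \frac{\left(- \frac{3}{7}\right) A^{2}}{2} = \frac{3 A^{2}}{14}$)
$\sqrt{F{\left(84 \right)} + k{\left(M,-16 \right)} \left(-734\right)} = \sqrt{\frac{3 \cdot 84^{2}}{14} + 42 \left(-734\right)} = \sqrt{\frac{3}{14} \cdot 7056 - 30828} = \sqrt{1512 - 30828} = \sqrt{-29316} = 2 i \sqrt{7329}$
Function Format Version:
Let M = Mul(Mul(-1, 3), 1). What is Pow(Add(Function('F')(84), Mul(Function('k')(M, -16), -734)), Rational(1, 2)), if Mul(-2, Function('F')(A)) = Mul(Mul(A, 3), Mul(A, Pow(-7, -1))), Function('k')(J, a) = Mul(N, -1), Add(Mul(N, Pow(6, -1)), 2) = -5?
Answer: Mul(2, I, Pow(7329, Rational(1, 2))) ≈ Mul(171.22, I)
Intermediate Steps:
N = -42 (N = Add(-12, Mul(6, -5)) = Add(-12, -30) = -42)
M = -3 (M = Mul(-3, 1) = -3)
Function('k')(J, a) = 42 (Function('k')(J, a) = Mul(-42, -1) = 42)
Function('F')(A) = Mul(Rational(3, 14), Pow(A, 2)) (Function('F')(A) = Mul(Rational(-1, 2), Mul(Mul(A, 3), Mul(A, Pow(-7, -1)))) = Mul(Rational(-1, 2), Mul(Mul(3, A), Mul(A, Rational(-1, 7)))) = Mul(Rational(-1, 2), Mul(Mul(3, A), Mul(Rational(-1, 7), A))) = Mul(Rational(-1, 2), Mul(Rational(-3, 7), Pow(A, 2))) = Mul(Rational(3, 14), Pow(A, 2)))
Pow(Add(Function('F')(84), Mul(Function('k')(M, -16), -734)), Rational(1, 2)) = Pow(Add(Mul(Rational(3, 14), Pow(84, 2)), Mul(42, -734)), Rational(1, 2)) = Pow(Add(Mul(Rational(3, 14), 7056), -30828), Rational(1, 2)) = Pow(Add(1512, -30828), Rational(1, 2)) = Pow(-29316, Rational(1, 2)) = Mul(2, I, Pow(7329, Rational(1, 2)))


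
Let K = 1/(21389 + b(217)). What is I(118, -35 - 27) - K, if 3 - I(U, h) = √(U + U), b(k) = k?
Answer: 64817/21606 - 2*√59 ≈ -12.362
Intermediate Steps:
I(U, h) = 3 - √2*√U (I(U, h) = 3 - √(U + U) = 3 - √(2*U) = 3 - √2*√U)
K = 1/21606 (K = 1/(21389 + 217) = 1/21606 ≈ 4.6283e-5)
I(118, -35 - 27) - K = (3 - √2*√118) - 1*1/21606 = (3 - 2*√59) - 1/21606 = 64817/21606 - 2*√59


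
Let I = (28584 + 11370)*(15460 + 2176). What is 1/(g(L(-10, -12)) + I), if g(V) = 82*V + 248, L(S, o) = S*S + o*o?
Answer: 1/704649000 ≈ 1.4191e-9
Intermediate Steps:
L(S, o) = S**2 + o**2
g(V) = 248 + 82*V
I = 704628744 (I = 39954*17636 = 704628744)
1/(g(L(-10, -12)) + I) = 1/((248 + 82*((-10)**2 + (-12)**2)) + 704628744) = 1/((248 + 82*(100 + 144)) + 704628744) = 1/((248 + 82*244) + 704628744) = 1/((248 + 20008) + 704628744) = 1/(20256 + 704628744) = 1/704649000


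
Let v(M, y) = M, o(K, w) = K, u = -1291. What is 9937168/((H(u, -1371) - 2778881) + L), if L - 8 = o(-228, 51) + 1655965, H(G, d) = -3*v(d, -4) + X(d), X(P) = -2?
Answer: -9937168/1119025 ≈ -8.8802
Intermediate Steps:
H(G, d) = -2 - 3*d (H(G, d) = -3*d - 2 = -2 - 3*d)
L = 1655745 (L = 8 + (-228 + 1655965) = 8 + 1655737 = 1655745)
9937168/((H(u, -1371) - 2778881) + L) = 9937168/(((-2 - 3*(-1371)) - 2778881) + 1655745) = 9937168/(((-2 + 4113) - 2778881) + 1655745) = 9937168/((4111 - 2778881) + 1655745) = 9937168/(-2774770 + 1655745) = 9937168/(-1119025) = 9937168*(-1/1119025) = -9937168/1119025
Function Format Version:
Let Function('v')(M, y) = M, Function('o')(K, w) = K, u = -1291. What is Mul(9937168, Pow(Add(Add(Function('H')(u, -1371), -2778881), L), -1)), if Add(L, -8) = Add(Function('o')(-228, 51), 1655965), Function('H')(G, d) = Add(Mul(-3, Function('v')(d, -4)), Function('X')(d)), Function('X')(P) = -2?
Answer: Rational(-9937168, 1119025) ≈ -8.8802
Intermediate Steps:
Function('H')(G, d) = Add(-2, Mul(-3, d)) (Function('H')(G, d) = Add(Mul(-3, d), -2) = Add(-2, Mul(-3, d)))
L = 1655745 (L = Add(8, Add(-228, 1655965)) = Add(8, 1655737) = 1655745)
Mul(9937168, Pow(Add(Add(Function('H')(u, -1371), -2778881), L), -1)) = Mul(9937168, Pow(Add(Add(Add(-2, Mul(-3, -1371)), -2778881), 1655745), -1)) = Mul(9937168, Pow(Add(Add(Add(-2, 4113), -2778881), 1655745), -1)) = Mul(9937168, Pow(Add(Add(4111, -2778881), 1655745), -1)) = Mul(9937168, Pow(Add(-2774770, 1655745), -1)) = Mul(9937168, Pow(-1119025, -1)) = Mul(9937168, Rational(-1, 1119025)) = Rational(-9937168, 1119025)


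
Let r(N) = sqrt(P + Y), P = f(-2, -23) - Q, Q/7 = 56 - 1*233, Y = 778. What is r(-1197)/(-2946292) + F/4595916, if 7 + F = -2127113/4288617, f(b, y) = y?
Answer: -8036858/4927530872043 - sqrt(1994)/2946292 ≈ -1.6787e-5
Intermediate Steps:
Q = -1239 (Q = 7*(56 - 1*233) = 7*(56 - 233) = 7*(-177) = -1239)
P = 1216 (P = -23 - 1*(-1239) = -23 + 1239 = 1216)
r(N) = sqrt(1994) (r(N) = sqrt(1216 + 778) = sqrt(1994))
F = -32147432/4288617 (F = -7 - 2127113/4288617 = -32147432/4288617 ≈ -7.4960)
r(-1197)/(-2946292) + F/4595916 = sqrt(1994)/(-2946292) - 32147432/4288617/4595916 = sqrt(1994)*(-1/2946292) - 32147432/4288617*1/4595916 = -sqrt(1994)/2946292 - 8036858/4927530872043 = -8036858/4927530872043 - sqrt(1994)/2946292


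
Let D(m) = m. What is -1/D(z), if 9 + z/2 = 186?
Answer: -1/354 ≈ -0.0028249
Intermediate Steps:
z = 354 (z = -18 + 2*186 = -18 + 372 = 354)
-1/D(z) = -1/354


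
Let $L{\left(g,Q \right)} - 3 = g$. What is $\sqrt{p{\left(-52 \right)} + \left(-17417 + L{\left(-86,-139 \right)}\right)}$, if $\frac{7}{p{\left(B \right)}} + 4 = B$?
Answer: $\frac{i \sqrt{280002}}{4} \approx 132.29 i$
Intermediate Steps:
$p{\left(B \right)} = \frac{7}{-4 + B}$
$L{\left(g,Q \right)} = 3 + g$
$\sqrt{p{\left(-52 \right)} + \left(-17417 + L{\left(-86,-139 \right)}\right)} = \sqrt{\frac{7}{-4 - 52} + \left(-17417 + \left(3 - 86\right)\right)} = \sqrt{\frac{7}{-56} - 17500} = \sqrt{7 \left(- \frac{1}{56}\right) - 17500} = \sqrt{- \frac{1}{8} - 17500} = \sqrt{- \frac{140001}{8}} = \frac{i \sqrt{280002}}{4}$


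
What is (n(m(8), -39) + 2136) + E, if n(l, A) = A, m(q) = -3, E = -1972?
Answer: 125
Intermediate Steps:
(n(m(8), -39) + 2136) + E = (-39 + 2136) - 1972 = 2097 - 1972 = 125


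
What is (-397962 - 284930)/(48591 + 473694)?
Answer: -682892/522285 ≈ -1.3075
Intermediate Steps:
(-397962 - 284930)/(48591 + 473694) = -682892/522285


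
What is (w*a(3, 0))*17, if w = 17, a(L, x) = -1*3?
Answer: -867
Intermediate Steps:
a(L, x) = -3
(w*a(3, 0))*17 = (17*(-3))*17 = -51*17 = -867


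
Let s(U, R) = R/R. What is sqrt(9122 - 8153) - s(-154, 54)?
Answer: -1 + sqrt(969) ≈ 30.129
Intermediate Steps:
s(U, R) = 1
sqrt(9122 - 8153) - s(-154, 54) = sqrt(9122 - 8153) - 1*1 = sqrt(969) - 1 = -1 + sqrt(969)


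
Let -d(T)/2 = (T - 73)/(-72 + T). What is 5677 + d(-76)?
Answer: 419949/74 ≈ 5675.0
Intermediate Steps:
d(T) = -2*(-73 + T)/(-72 + T) (d(T) = -2*(T - 73)/(-72 + T) = -2*(-73 + T)/(-72 + T))
5677 + d(-76) = 5677 + 2*(73 - 1*(-76))/(-72 - 76) = 5677 + 2*(73 + 76)/(-148) = 5677 + 2*(-1/148)*149 = 5677 - 149/74 = 419949/74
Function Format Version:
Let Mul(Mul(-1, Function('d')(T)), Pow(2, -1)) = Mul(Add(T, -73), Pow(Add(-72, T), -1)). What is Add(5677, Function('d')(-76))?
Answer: Rational(419949, 74) ≈ 5675.0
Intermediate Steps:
Function('d')(T) = Mul(-2, Pow(Add(-72, T), -1), Add(-73, T)) (Function('d')(T) = Mul(-2, Mul(Add(T, -73), Pow(Add(-72, T), -1))) = Mul(-2, Mul(Add(-73, T), Pow(Add(-72, T), -1))) = Mul(-2, Mul(Pow(Add(-72, T), -1), Add(-73, T))) = Mul(-2, Pow(Add(-72, T), -1), Add(-73, T)))
Add(5677, Function('d')(-76)) = Add(5677, Mul(2, Pow(Add(-72, -76), -1), Add(73, Mul(-1, -76)))) = Add(5677, Mul(2, Pow(-148, -1), Add(73, 76))) = Add(5677, Mul(2, Rational(-1, 148), 149)) = Add(5677, Rational(-149, 74)) = Rational(419949, 74)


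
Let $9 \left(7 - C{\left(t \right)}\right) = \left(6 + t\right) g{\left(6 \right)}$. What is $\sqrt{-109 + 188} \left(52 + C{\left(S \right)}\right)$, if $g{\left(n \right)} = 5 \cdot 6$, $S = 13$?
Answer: $- \frac{13 \sqrt{79}}{3} \approx -38.516$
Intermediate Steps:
$g{\left(n \right)} = 30$
$C{\left(t \right)} = -13 - \frac{10 t}{3}$ ($C{\left(t \right)} = 7 - \frac{\left(6 + t\right) 30}{9} = 7 - \frac{180 + 30 t}{9} = 7 - \left(20 + \frac{10 t}{3}\right) = -13 - \frac{10 t}{3}$)
$\sqrt{-109 + 188} \left(52 + C{\left(S \right)}\right) = \sqrt{-109 + 188} \left(52 - \frac{169}{3}\right) = \sqrt{79} \left(52 - \frac{169}{3}\right) = \sqrt{79} \left(- \frac{13}{3}\right) = - \frac{13 \sqrt{79}}{3}$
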